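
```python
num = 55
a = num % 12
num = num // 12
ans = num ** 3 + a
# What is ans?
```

Answer: 71

Derivation:
Trace (tracking ans):
num = 55  # -> num = 55
a = num % 12  # -> a = 7
num = num // 12  # -> num = 4
ans = num ** 3 + a  # -> ans = 71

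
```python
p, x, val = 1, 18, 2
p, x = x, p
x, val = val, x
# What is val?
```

Answer: 1

Derivation:
Trace (tracking val):
p, x, val = (1, 18, 2)  # -> p = 1, x = 18, val = 2
p, x = (x, p)  # -> p = 18, x = 1
x, val = (val, x)  # -> x = 2, val = 1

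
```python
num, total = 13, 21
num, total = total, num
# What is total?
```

Answer: 13

Derivation:
Trace (tracking total):
num, total = (13, 21)  # -> num = 13, total = 21
num, total = (total, num)  # -> num = 21, total = 13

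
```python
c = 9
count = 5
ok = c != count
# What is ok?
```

Answer: True

Derivation:
Trace (tracking ok):
c = 9  # -> c = 9
count = 5  # -> count = 5
ok = c != count  # -> ok = True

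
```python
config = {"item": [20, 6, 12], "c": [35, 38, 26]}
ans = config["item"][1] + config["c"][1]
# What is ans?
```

Trace (tracking ans):
config = {'item': [20, 6, 12], 'c': [35, 38, 26]}  # -> config = {'item': [20, 6, 12], 'c': [35, 38, 26]}
ans = config['item'][1] + config['c'][1]  # -> ans = 44

Answer: 44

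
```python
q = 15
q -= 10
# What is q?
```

Trace (tracking q):
q = 15  # -> q = 15
q -= 10  # -> q = 5

Answer: 5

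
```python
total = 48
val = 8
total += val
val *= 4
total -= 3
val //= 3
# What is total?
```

Answer: 53

Derivation:
Trace (tracking total):
total = 48  # -> total = 48
val = 8  # -> val = 8
total += val  # -> total = 56
val *= 4  # -> val = 32
total -= 3  # -> total = 53
val //= 3  # -> val = 10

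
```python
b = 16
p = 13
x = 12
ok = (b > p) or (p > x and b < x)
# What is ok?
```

Trace (tracking ok):
b = 16  # -> b = 16
p = 13  # -> p = 13
x = 12  # -> x = 12
ok = b > p or (p > x and b < x)  # -> ok = True

Answer: True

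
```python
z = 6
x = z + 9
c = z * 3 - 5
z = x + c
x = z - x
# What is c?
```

Trace (tracking c):
z = 6  # -> z = 6
x = z + 9  # -> x = 15
c = z * 3 - 5  # -> c = 13
z = x + c  # -> z = 28
x = z - x  # -> x = 13

Answer: 13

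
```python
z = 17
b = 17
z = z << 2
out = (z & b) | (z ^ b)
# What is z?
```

Answer: 68

Derivation:
Trace (tracking z):
z = 17  # -> z = 17
b = 17  # -> b = 17
z = z << 2  # -> z = 68
out = z & b | z ^ b  # -> out = 85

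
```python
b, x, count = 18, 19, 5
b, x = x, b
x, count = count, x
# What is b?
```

Answer: 19

Derivation:
Trace (tracking b):
b, x, count = (18, 19, 5)  # -> b = 18, x = 19, count = 5
b, x = (x, b)  # -> b = 19, x = 18
x, count = (count, x)  # -> x = 5, count = 18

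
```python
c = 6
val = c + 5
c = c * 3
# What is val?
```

Answer: 11

Derivation:
Trace (tracking val):
c = 6  # -> c = 6
val = c + 5  # -> val = 11
c = c * 3  # -> c = 18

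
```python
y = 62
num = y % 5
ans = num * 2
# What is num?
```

Answer: 2

Derivation:
Trace (tracking num):
y = 62  # -> y = 62
num = y % 5  # -> num = 2
ans = num * 2  # -> ans = 4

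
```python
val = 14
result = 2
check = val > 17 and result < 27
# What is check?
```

Trace (tracking check):
val = 14  # -> val = 14
result = 2  # -> result = 2
check = val > 17 and result < 27  # -> check = False

Answer: False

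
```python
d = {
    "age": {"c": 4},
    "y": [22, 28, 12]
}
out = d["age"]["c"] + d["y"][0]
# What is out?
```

Answer: 26

Derivation:
Trace (tracking out):
d = {'age': {'c': 4}, 'y': [22, 28, 12]}  # -> d = {'age': {'c': 4}, 'y': [22, 28, 12]}
out = d['age']['c'] + d['y'][0]  # -> out = 26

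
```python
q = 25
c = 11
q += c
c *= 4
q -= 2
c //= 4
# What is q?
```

Trace (tracking q):
q = 25  # -> q = 25
c = 11  # -> c = 11
q += c  # -> q = 36
c *= 4  # -> c = 44
q -= 2  # -> q = 34
c //= 4  # -> c = 11

Answer: 34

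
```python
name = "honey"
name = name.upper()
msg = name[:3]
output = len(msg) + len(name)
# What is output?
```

Answer: 8

Derivation:
Trace (tracking output):
name = 'honey'  # -> name = 'honey'
name = name.upper()  # -> name = 'HONEY'
msg = name[:3]  # -> msg = 'HON'
output = len(msg) + len(name)  # -> output = 8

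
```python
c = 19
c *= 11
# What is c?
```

Answer: 209

Derivation:
Trace (tracking c):
c = 19  # -> c = 19
c *= 11  # -> c = 209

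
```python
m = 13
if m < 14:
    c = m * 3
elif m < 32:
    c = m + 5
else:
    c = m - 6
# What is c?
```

Answer: 39

Derivation:
Trace (tracking c):
m = 13  # -> m = 13
if m < 14:  # condition is True
    c = m * 3  # -> c = 39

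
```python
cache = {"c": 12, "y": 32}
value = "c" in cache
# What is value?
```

Answer: True

Derivation:
Trace (tracking value):
cache = {'c': 12, 'y': 32}  # -> cache = {'c': 12, 'y': 32}
value = 'c' in cache  # -> value = True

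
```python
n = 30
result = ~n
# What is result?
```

Trace (tracking result):
n = 30  # -> n = 30
result = ~n  # -> result = -31

Answer: -31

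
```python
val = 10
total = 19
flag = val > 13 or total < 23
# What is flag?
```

Trace (tracking flag):
val = 10  # -> val = 10
total = 19  # -> total = 19
flag = val > 13 or total < 23  # -> flag = True

Answer: True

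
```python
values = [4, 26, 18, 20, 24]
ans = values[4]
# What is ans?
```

Answer: 24

Derivation:
Trace (tracking ans):
values = [4, 26, 18, 20, 24]  # -> values = [4, 26, 18, 20, 24]
ans = values[4]  # -> ans = 24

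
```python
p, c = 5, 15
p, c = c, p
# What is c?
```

Trace (tracking c):
p, c = (5, 15)  # -> p = 5, c = 15
p, c = (c, p)  # -> p = 15, c = 5

Answer: 5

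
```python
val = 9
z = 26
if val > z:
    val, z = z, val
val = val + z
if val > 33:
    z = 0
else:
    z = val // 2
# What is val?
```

Trace (tracking val):
val = 9  # -> val = 9
z = 26  # -> z = 26
if val > z:  # condition is False
val = val + z  # -> val = 35
if val > 33:  # condition is True
    z = 0  # -> z = 0

Answer: 35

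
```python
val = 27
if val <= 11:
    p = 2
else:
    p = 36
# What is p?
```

Trace (tracking p):
val = 27  # -> val = 27
if val <= 11:  # condition is False
else:
    p = 36  # -> p = 36

Answer: 36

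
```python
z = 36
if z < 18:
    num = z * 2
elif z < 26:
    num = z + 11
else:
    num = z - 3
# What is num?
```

Answer: 33

Derivation:
Trace (tracking num):
z = 36  # -> z = 36
if z < 18:  # condition is False
elif z < 26:  # condition is False
else:
    num = z - 3  # -> num = 33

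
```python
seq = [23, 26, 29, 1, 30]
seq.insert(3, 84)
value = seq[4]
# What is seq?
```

Trace (tracking seq):
seq = [23, 26, 29, 1, 30]  # -> seq = [23, 26, 29, 1, 30]
seq.insert(3, 84)  # -> seq = [23, 26, 29, 84, 1, 30]
value = seq[4]  # -> value = 1

Answer: [23, 26, 29, 84, 1, 30]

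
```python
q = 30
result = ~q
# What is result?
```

Trace (tracking result):
q = 30  # -> q = 30
result = ~q  # -> result = -31

Answer: -31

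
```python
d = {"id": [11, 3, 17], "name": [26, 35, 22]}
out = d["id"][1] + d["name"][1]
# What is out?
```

Trace (tracking out):
d = {'id': [11, 3, 17], 'name': [26, 35, 22]}  # -> d = {'id': [11, 3, 17], 'name': [26, 35, 22]}
out = d['id'][1] + d['name'][1]  # -> out = 38

Answer: 38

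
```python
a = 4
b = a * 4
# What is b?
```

Trace (tracking b):
a = 4  # -> a = 4
b = a * 4  # -> b = 16

Answer: 16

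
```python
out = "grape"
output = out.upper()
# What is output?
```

Trace (tracking output):
out = 'grape'  # -> out = 'grape'
output = out.upper()  # -> output = 'GRAPE'

Answer: 'GRAPE'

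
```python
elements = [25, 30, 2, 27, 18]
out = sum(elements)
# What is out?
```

Trace (tracking out):
elements = [25, 30, 2, 27, 18]  # -> elements = [25, 30, 2, 27, 18]
out = sum(elements)  # -> out = 102

Answer: 102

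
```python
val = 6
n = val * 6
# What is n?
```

Answer: 36

Derivation:
Trace (tracking n):
val = 6  # -> val = 6
n = val * 6  # -> n = 36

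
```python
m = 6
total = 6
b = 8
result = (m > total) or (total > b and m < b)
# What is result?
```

Answer: False

Derivation:
Trace (tracking result):
m = 6  # -> m = 6
total = 6  # -> total = 6
b = 8  # -> b = 8
result = m > total or (total > b and m < b)  # -> result = False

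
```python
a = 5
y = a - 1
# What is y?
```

Answer: 4

Derivation:
Trace (tracking y):
a = 5  # -> a = 5
y = a - 1  # -> y = 4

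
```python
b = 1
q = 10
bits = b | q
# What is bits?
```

Trace (tracking bits):
b = 1  # -> b = 1
q = 10  # -> q = 10
bits = b | q  # -> bits = 11

Answer: 11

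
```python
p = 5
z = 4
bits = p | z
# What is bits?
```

Trace (tracking bits):
p = 5  # -> p = 5
z = 4  # -> z = 4
bits = p | z  # -> bits = 5

Answer: 5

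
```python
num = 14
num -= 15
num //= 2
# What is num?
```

Answer: -1

Derivation:
Trace (tracking num):
num = 14  # -> num = 14
num -= 15  # -> num = -1
num //= 2  # -> num = -1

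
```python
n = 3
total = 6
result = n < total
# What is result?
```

Answer: True

Derivation:
Trace (tracking result):
n = 3  # -> n = 3
total = 6  # -> total = 6
result = n < total  # -> result = True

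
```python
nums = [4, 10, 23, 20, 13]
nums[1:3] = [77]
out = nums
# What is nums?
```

Trace (tracking nums):
nums = [4, 10, 23, 20, 13]  # -> nums = [4, 10, 23, 20, 13]
nums[1:3] = [77]  # -> nums = [4, 77, 20, 13]
out = nums  # -> out = [4, 77, 20, 13]

Answer: [4, 77, 20, 13]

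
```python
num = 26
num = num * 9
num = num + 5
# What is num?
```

Answer: 239

Derivation:
Trace (tracking num):
num = 26  # -> num = 26
num = num * 9  # -> num = 234
num = num + 5  # -> num = 239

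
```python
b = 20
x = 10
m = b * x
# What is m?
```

Trace (tracking m):
b = 20  # -> b = 20
x = 10  # -> x = 10
m = b * x  # -> m = 200

Answer: 200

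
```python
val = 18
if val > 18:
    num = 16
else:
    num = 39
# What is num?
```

Answer: 39

Derivation:
Trace (tracking num):
val = 18  # -> val = 18
if val > 18:  # condition is False
else:
    num = 39  # -> num = 39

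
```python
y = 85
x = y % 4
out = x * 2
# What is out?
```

Trace (tracking out):
y = 85  # -> y = 85
x = y % 4  # -> x = 1
out = x * 2  # -> out = 2

Answer: 2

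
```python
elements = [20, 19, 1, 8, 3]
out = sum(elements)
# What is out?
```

Answer: 51

Derivation:
Trace (tracking out):
elements = [20, 19, 1, 8, 3]  # -> elements = [20, 19, 1, 8, 3]
out = sum(elements)  # -> out = 51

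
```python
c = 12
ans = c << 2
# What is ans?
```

Trace (tracking ans):
c = 12  # -> c = 12
ans = c << 2  # -> ans = 48

Answer: 48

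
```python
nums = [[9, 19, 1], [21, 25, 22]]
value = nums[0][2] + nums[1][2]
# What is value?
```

Trace (tracking value):
nums = [[9, 19, 1], [21, 25, 22]]  # -> nums = [[9, 19, 1], [21, 25, 22]]
value = nums[0][2] + nums[1][2]  # -> value = 23

Answer: 23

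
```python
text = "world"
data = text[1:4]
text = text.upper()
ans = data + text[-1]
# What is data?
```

Trace (tracking data):
text = 'world'  # -> text = 'world'
data = text[1:4]  # -> data = 'orl'
text = text.upper()  # -> text = 'WORLD'
ans = data + text[-1]  # -> ans = 'orlD'

Answer: 'orl'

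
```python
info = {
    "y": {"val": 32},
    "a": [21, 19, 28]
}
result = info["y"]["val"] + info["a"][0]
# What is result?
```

Trace (tracking result):
info = {'y': {'val': 32}, 'a': [21, 19, 28]}  # -> info = {'y': {'val': 32}, 'a': [21, 19, 28]}
result = info['y']['val'] + info['a'][0]  # -> result = 53

Answer: 53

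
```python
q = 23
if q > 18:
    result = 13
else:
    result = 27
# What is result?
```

Trace (tracking result):
q = 23  # -> q = 23
if q > 18:  # condition is True
    result = 13  # -> result = 13

Answer: 13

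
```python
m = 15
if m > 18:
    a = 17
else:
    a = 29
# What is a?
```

Trace (tracking a):
m = 15  # -> m = 15
if m > 18:  # condition is False
else:
    a = 29  # -> a = 29

Answer: 29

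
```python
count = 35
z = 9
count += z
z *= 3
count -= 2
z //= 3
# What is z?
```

Trace (tracking z):
count = 35  # -> count = 35
z = 9  # -> z = 9
count += z  # -> count = 44
z *= 3  # -> z = 27
count -= 2  # -> count = 42
z //= 3  # -> z = 9

Answer: 9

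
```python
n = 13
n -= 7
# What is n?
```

Answer: 6

Derivation:
Trace (tracking n):
n = 13  # -> n = 13
n -= 7  # -> n = 6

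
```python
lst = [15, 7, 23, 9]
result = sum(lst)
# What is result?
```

Answer: 54

Derivation:
Trace (tracking result):
lst = [15, 7, 23, 9]  # -> lst = [15, 7, 23, 9]
result = sum(lst)  # -> result = 54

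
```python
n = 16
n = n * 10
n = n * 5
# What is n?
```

Trace (tracking n):
n = 16  # -> n = 16
n = n * 10  # -> n = 160
n = n * 5  # -> n = 800

Answer: 800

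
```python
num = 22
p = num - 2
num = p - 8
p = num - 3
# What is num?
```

Trace (tracking num):
num = 22  # -> num = 22
p = num - 2  # -> p = 20
num = p - 8  # -> num = 12
p = num - 3  # -> p = 9

Answer: 12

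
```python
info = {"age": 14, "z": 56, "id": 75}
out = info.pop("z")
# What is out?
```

Answer: 56

Derivation:
Trace (tracking out):
info = {'age': 14, 'z': 56, 'id': 75}  # -> info = {'age': 14, 'z': 56, 'id': 75}
out = info.pop('z')  # -> out = 56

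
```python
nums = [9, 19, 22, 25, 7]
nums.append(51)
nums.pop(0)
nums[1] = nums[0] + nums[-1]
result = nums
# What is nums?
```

Answer: [19, 70, 25, 7, 51]

Derivation:
Trace (tracking nums):
nums = [9, 19, 22, 25, 7]  # -> nums = [9, 19, 22, 25, 7]
nums.append(51)  # -> nums = [9, 19, 22, 25, 7, 51]
nums.pop(0)  # -> nums = [19, 22, 25, 7, 51]
nums[1] = nums[0] + nums[-1]  # -> nums = [19, 70, 25, 7, 51]
result = nums  # -> result = [19, 70, 25, 7, 51]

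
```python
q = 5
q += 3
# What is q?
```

Answer: 8

Derivation:
Trace (tracking q):
q = 5  # -> q = 5
q += 3  # -> q = 8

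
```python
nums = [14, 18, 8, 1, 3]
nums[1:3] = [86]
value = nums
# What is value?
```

Answer: [14, 86, 1, 3]

Derivation:
Trace (tracking value):
nums = [14, 18, 8, 1, 3]  # -> nums = [14, 18, 8, 1, 3]
nums[1:3] = [86]  # -> nums = [14, 86, 1, 3]
value = nums  # -> value = [14, 86, 1, 3]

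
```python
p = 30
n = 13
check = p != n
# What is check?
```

Answer: True

Derivation:
Trace (tracking check):
p = 30  # -> p = 30
n = 13  # -> n = 13
check = p != n  # -> check = True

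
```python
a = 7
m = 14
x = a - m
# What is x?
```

Answer: -7

Derivation:
Trace (tracking x):
a = 7  # -> a = 7
m = 14  # -> m = 14
x = a - m  # -> x = -7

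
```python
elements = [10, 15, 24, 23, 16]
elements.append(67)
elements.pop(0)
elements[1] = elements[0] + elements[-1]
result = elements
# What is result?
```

Answer: [15, 82, 23, 16, 67]

Derivation:
Trace (tracking result):
elements = [10, 15, 24, 23, 16]  # -> elements = [10, 15, 24, 23, 16]
elements.append(67)  # -> elements = [10, 15, 24, 23, 16, 67]
elements.pop(0)  # -> elements = [15, 24, 23, 16, 67]
elements[1] = elements[0] + elements[-1]  # -> elements = [15, 82, 23, 16, 67]
result = elements  # -> result = [15, 82, 23, 16, 67]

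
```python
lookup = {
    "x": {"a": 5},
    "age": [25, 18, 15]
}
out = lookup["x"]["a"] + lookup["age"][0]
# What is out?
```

Trace (tracking out):
lookup = {'x': {'a': 5}, 'age': [25, 18, 15]}  # -> lookup = {'x': {'a': 5}, 'age': [25, 18, 15]}
out = lookup['x']['a'] + lookup['age'][0]  # -> out = 30

Answer: 30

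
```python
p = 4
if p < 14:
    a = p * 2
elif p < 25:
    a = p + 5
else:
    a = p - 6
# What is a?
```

Trace (tracking a):
p = 4  # -> p = 4
if p < 14:  # condition is True
    a = p * 2  # -> a = 8

Answer: 8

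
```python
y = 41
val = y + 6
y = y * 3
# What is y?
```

Answer: 123

Derivation:
Trace (tracking y):
y = 41  # -> y = 41
val = y + 6  # -> val = 47
y = y * 3  # -> y = 123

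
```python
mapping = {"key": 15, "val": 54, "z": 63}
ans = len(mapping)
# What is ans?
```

Answer: 3

Derivation:
Trace (tracking ans):
mapping = {'key': 15, 'val': 54, 'z': 63}  # -> mapping = {'key': 15, 'val': 54, 'z': 63}
ans = len(mapping)  # -> ans = 3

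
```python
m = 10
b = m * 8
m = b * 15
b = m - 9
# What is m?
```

Trace (tracking m):
m = 10  # -> m = 10
b = m * 8  # -> b = 80
m = b * 15  # -> m = 1200
b = m - 9  # -> b = 1191

Answer: 1200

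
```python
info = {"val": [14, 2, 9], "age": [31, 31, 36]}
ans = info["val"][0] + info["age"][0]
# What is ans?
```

Answer: 45

Derivation:
Trace (tracking ans):
info = {'val': [14, 2, 9], 'age': [31, 31, 36]}  # -> info = {'val': [14, 2, 9], 'age': [31, 31, 36]}
ans = info['val'][0] + info['age'][0]  # -> ans = 45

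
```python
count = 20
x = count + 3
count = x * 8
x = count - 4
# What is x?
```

Trace (tracking x):
count = 20  # -> count = 20
x = count + 3  # -> x = 23
count = x * 8  # -> count = 184
x = count - 4  # -> x = 180

Answer: 180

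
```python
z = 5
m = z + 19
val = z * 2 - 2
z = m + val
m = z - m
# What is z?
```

Answer: 32

Derivation:
Trace (tracking z):
z = 5  # -> z = 5
m = z + 19  # -> m = 24
val = z * 2 - 2  # -> val = 8
z = m + val  # -> z = 32
m = z - m  # -> m = 8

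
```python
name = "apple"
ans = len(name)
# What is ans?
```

Answer: 5

Derivation:
Trace (tracking ans):
name = 'apple'  # -> name = 'apple'
ans = len(name)  # -> ans = 5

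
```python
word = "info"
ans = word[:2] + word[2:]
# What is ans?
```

Answer: 'info'

Derivation:
Trace (tracking ans):
word = 'info'  # -> word = 'info'
ans = word[:2] + word[2:]  # -> ans = 'info'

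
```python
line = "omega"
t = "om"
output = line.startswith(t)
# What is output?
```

Answer: True

Derivation:
Trace (tracking output):
line = 'omega'  # -> line = 'omega'
t = 'om'  # -> t = 'om'
output = line.startswith(t)  # -> output = True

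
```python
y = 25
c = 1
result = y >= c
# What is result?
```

Answer: True

Derivation:
Trace (tracking result):
y = 25  # -> y = 25
c = 1  # -> c = 1
result = y >= c  # -> result = True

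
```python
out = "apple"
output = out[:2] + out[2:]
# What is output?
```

Trace (tracking output):
out = 'apple'  # -> out = 'apple'
output = out[:2] + out[2:]  # -> output = 'apple'

Answer: 'apple'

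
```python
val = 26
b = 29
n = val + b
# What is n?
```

Trace (tracking n):
val = 26  # -> val = 26
b = 29  # -> b = 29
n = val + b  # -> n = 55

Answer: 55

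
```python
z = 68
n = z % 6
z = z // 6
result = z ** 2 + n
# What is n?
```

Trace (tracking n):
z = 68  # -> z = 68
n = z % 6  # -> n = 2
z = z // 6  # -> z = 11
result = z ** 2 + n  # -> result = 123

Answer: 2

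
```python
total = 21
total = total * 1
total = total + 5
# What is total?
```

Trace (tracking total):
total = 21  # -> total = 21
total = total * 1  # -> total = 21
total = total + 5  # -> total = 26

Answer: 26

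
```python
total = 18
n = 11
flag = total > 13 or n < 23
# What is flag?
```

Answer: True

Derivation:
Trace (tracking flag):
total = 18  # -> total = 18
n = 11  # -> n = 11
flag = total > 13 or n < 23  # -> flag = True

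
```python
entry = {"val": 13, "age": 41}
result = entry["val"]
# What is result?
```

Trace (tracking result):
entry = {'val': 13, 'age': 41}  # -> entry = {'val': 13, 'age': 41}
result = entry['val']  # -> result = 13

Answer: 13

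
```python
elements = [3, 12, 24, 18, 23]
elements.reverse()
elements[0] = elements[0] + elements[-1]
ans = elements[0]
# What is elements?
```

Answer: [26, 18, 24, 12, 3]

Derivation:
Trace (tracking elements):
elements = [3, 12, 24, 18, 23]  # -> elements = [3, 12, 24, 18, 23]
elements.reverse()  # -> elements = [23, 18, 24, 12, 3]
elements[0] = elements[0] + elements[-1]  # -> elements = [26, 18, 24, 12, 3]
ans = elements[0]  # -> ans = 26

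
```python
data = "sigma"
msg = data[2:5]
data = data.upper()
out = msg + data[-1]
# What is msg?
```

Trace (tracking msg):
data = 'sigma'  # -> data = 'sigma'
msg = data[2:5]  # -> msg = 'gma'
data = data.upper()  # -> data = 'SIGMA'
out = msg + data[-1]  # -> out = 'gmaA'

Answer: 'gma'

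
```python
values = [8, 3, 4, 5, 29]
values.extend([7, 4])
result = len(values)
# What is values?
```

Trace (tracking values):
values = [8, 3, 4, 5, 29]  # -> values = [8, 3, 4, 5, 29]
values.extend([7, 4])  # -> values = [8, 3, 4, 5, 29, 7, 4]
result = len(values)  # -> result = 7

Answer: [8, 3, 4, 5, 29, 7, 4]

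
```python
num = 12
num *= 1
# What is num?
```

Answer: 12

Derivation:
Trace (tracking num):
num = 12  # -> num = 12
num *= 1  # -> num = 12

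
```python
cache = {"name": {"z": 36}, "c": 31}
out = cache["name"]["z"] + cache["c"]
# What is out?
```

Trace (tracking out):
cache = {'name': {'z': 36}, 'c': 31}  # -> cache = {'name': {'z': 36}, 'c': 31}
out = cache['name']['z'] + cache['c']  # -> out = 67

Answer: 67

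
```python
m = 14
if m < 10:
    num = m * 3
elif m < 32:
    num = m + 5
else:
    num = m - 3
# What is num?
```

Answer: 19

Derivation:
Trace (tracking num):
m = 14  # -> m = 14
if m < 10:  # condition is False
elif m < 32:  # condition is True
    num = m + 5  # -> num = 19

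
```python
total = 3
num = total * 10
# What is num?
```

Answer: 30

Derivation:
Trace (tracking num):
total = 3  # -> total = 3
num = total * 10  # -> num = 30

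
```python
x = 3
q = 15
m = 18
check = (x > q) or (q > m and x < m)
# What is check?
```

Trace (tracking check):
x = 3  # -> x = 3
q = 15  # -> q = 15
m = 18  # -> m = 18
check = x > q or (q > m and x < m)  # -> check = False

Answer: False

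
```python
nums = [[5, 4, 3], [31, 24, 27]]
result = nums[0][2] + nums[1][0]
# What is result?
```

Answer: 34

Derivation:
Trace (tracking result):
nums = [[5, 4, 3], [31, 24, 27]]  # -> nums = [[5, 4, 3], [31, 24, 27]]
result = nums[0][2] + nums[1][0]  # -> result = 34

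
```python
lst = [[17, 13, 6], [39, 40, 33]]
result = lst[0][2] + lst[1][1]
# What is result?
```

Answer: 46

Derivation:
Trace (tracking result):
lst = [[17, 13, 6], [39, 40, 33]]  # -> lst = [[17, 13, 6], [39, 40, 33]]
result = lst[0][2] + lst[1][1]  # -> result = 46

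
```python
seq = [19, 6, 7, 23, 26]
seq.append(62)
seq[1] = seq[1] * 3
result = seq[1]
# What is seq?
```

Trace (tracking seq):
seq = [19, 6, 7, 23, 26]  # -> seq = [19, 6, 7, 23, 26]
seq.append(62)  # -> seq = [19, 6, 7, 23, 26, 62]
seq[1] = seq[1] * 3  # -> seq = [19, 18, 7, 23, 26, 62]
result = seq[1]  # -> result = 18

Answer: [19, 18, 7, 23, 26, 62]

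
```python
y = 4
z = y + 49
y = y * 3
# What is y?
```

Answer: 12

Derivation:
Trace (tracking y):
y = 4  # -> y = 4
z = y + 49  # -> z = 53
y = y * 3  # -> y = 12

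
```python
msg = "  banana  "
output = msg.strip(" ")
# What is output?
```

Trace (tracking output):
msg = '  banana  '  # -> msg = '  banana  '
output = msg.strip(' ')  # -> output = 'banana'

Answer: 'banana'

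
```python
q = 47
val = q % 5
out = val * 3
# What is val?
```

Answer: 2

Derivation:
Trace (tracking val):
q = 47  # -> q = 47
val = q % 5  # -> val = 2
out = val * 3  # -> out = 6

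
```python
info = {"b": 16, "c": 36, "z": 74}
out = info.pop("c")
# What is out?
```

Trace (tracking out):
info = {'b': 16, 'c': 36, 'z': 74}  # -> info = {'b': 16, 'c': 36, 'z': 74}
out = info.pop('c')  # -> out = 36

Answer: 36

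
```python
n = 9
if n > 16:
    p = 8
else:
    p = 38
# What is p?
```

Trace (tracking p):
n = 9  # -> n = 9
if n > 16:  # condition is False
else:
    p = 38  # -> p = 38

Answer: 38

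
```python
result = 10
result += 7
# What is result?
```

Answer: 17

Derivation:
Trace (tracking result):
result = 10  # -> result = 10
result += 7  # -> result = 17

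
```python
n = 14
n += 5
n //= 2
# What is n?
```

Answer: 9

Derivation:
Trace (tracking n):
n = 14  # -> n = 14
n += 5  # -> n = 19
n //= 2  # -> n = 9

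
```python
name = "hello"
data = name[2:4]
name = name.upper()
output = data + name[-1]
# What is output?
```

Answer: 'llO'

Derivation:
Trace (tracking output):
name = 'hello'  # -> name = 'hello'
data = name[2:4]  # -> data = 'll'
name = name.upper()  # -> name = 'HELLO'
output = data + name[-1]  # -> output = 'llO'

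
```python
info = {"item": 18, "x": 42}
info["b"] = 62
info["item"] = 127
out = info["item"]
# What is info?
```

Answer: {'item': 127, 'x': 42, 'b': 62}

Derivation:
Trace (tracking info):
info = {'item': 18, 'x': 42}  # -> info = {'item': 18, 'x': 42}
info['b'] = 62  # -> info = {'item': 18, 'x': 42, 'b': 62}
info['item'] = 127  # -> info = {'item': 127, 'x': 42, 'b': 62}
out = info['item']  # -> out = 127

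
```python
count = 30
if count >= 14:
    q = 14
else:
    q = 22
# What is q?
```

Answer: 14

Derivation:
Trace (tracking q):
count = 30  # -> count = 30
if count >= 14:  # condition is True
    q = 14  # -> q = 14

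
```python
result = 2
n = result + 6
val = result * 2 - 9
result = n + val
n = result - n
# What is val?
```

Trace (tracking val):
result = 2  # -> result = 2
n = result + 6  # -> n = 8
val = result * 2 - 9  # -> val = -5
result = n + val  # -> result = 3
n = result - n  # -> n = -5

Answer: -5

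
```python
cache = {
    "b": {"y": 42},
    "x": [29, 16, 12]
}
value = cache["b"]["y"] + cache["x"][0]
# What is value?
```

Trace (tracking value):
cache = {'b': {'y': 42}, 'x': [29, 16, 12]}  # -> cache = {'b': {'y': 42}, 'x': [29, 16, 12]}
value = cache['b']['y'] + cache['x'][0]  # -> value = 71

Answer: 71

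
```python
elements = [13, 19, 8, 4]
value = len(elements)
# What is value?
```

Trace (tracking value):
elements = [13, 19, 8, 4]  # -> elements = [13, 19, 8, 4]
value = len(elements)  # -> value = 4

Answer: 4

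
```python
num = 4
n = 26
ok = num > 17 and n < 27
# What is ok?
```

Trace (tracking ok):
num = 4  # -> num = 4
n = 26  # -> n = 26
ok = num > 17 and n < 27  # -> ok = False

Answer: False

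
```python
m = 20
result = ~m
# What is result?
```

Trace (tracking result):
m = 20  # -> m = 20
result = ~m  # -> result = -21

Answer: -21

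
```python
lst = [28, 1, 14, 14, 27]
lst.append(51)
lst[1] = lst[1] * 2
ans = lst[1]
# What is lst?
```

Trace (tracking lst):
lst = [28, 1, 14, 14, 27]  # -> lst = [28, 1, 14, 14, 27]
lst.append(51)  # -> lst = [28, 1, 14, 14, 27, 51]
lst[1] = lst[1] * 2  # -> lst = [28, 2, 14, 14, 27, 51]
ans = lst[1]  # -> ans = 2

Answer: [28, 2, 14, 14, 27, 51]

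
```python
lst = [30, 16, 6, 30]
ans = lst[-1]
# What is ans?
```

Trace (tracking ans):
lst = [30, 16, 6, 30]  # -> lst = [30, 16, 6, 30]
ans = lst[-1]  # -> ans = 30

Answer: 30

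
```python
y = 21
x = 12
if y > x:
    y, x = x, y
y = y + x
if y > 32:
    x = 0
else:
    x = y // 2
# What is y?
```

Trace (tracking y):
y = 21  # -> y = 21
x = 12  # -> x = 12
if y > x:  # condition is True
    y, x = (x, y)  # -> y = 12, x = 21
y = y + x  # -> y = 33
if y > 32:  # condition is True
    x = 0  # -> x = 0

Answer: 33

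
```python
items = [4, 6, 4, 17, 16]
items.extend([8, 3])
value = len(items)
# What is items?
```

Trace (tracking items):
items = [4, 6, 4, 17, 16]  # -> items = [4, 6, 4, 17, 16]
items.extend([8, 3])  # -> items = [4, 6, 4, 17, 16, 8, 3]
value = len(items)  # -> value = 7

Answer: [4, 6, 4, 17, 16, 8, 3]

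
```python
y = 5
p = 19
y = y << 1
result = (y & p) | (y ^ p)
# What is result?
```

Trace (tracking result):
y = 5  # -> y = 5
p = 19  # -> p = 19
y = y << 1  # -> y = 10
result = y & p | y ^ p  # -> result = 27

Answer: 27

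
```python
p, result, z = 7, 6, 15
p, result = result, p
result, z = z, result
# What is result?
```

Trace (tracking result):
p, result, z = (7, 6, 15)  # -> p = 7, result = 6, z = 15
p, result = (result, p)  # -> p = 6, result = 7
result, z = (z, result)  # -> result = 15, z = 7

Answer: 15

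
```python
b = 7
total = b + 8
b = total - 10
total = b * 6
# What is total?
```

Answer: 30

Derivation:
Trace (tracking total):
b = 7  # -> b = 7
total = b + 8  # -> total = 15
b = total - 10  # -> b = 5
total = b * 6  # -> total = 30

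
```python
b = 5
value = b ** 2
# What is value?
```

Answer: 25

Derivation:
Trace (tracking value):
b = 5  # -> b = 5
value = b ** 2  # -> value = 25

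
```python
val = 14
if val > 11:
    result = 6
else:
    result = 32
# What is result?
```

Answer: 6

Derivation:
Trace (tracking result):
val = 14  # -> val = 14
if val > 11:  # condition is True
    result = 6  # -> result = 6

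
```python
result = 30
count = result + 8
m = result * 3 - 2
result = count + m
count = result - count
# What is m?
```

Answer: 88

Derivation:
Trace (tracking m):
result = 30  # -> result = 30
count = result + 8  # -> count = 38
m = result * 3 - 2  # -> m = 88
result = count + m  # -> result = 126
count = result - count  # -> count = 88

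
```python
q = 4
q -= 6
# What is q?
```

Trace (tracking q):
q = 4  # -> q = 4
q -= 6  # -> q = -2

Answer: -2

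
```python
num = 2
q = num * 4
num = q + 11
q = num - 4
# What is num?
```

Answer: 19

Derivation:
Trace (tracking num):
num = 2  # -> num = 2
q = num * 4  # -> q = 8
num = q + 11  # -> num = 19
q = num - 4  # -> q = 15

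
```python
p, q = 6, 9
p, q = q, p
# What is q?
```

Trace (tracking q):
p, q = (6, 9)  # -> p = 6, q = 9
p, q = (q, p)  # -> p = 9, q = 6

Answer: 6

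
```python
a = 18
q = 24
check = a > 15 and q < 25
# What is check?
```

Trace (tracking check):
a = 18  # -> a = 18
q = 24  # -> q = 24
check = a > 15 and q < 25  # -> check = True

Answer: True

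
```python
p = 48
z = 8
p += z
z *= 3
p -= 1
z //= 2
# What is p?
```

Answer: 55

Derivation:
Trace (tracking p):
p = 48  # -> p = 48
z = 8  # -> z = 8
p += z  # -> p = 56
z *= 3  # -> z = 24
p -= 1  # -> p = 55
z //= 2  # -> z = 12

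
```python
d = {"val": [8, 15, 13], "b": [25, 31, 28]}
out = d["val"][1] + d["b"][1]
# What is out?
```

Trace (tracking out):
d = {'val': [8, 15, 13], 'b': [25, 31, 28]}  # -> d = {'val': [8, 15, 13], 'b': [25, 31, 28]}
out = d['val'][1] + d['b'][1]  # -> out = 46

Answer: 46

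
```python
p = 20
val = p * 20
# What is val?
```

Trace (tracking val):
p = 20  # -> p = 20
val = p * 20  # -> val = 400

Answer: 400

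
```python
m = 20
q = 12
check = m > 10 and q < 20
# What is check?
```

Trace (tracking check):
m = 20  # -> m = 20
q = 12  # -> q = 12
check = m > 10 and q < 20  # -> check = True

Answer: True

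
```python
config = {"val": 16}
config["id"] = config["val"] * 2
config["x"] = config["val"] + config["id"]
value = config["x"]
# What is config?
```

Answer: {'val': 16, 'id': 32, 'x': 48}

Derivation:
Trace (tracking config):
config = {'val': 16}  # -> config = {'val': 16}
config['id'] = config['val'] * 2  # -> config = {'val': 16, 'id': 32}
config['x'] = config['val'] + config['id']  # -> config = {'val': 16, 'id': 32, 'x': 48}
value = config['x']  # -> value = 48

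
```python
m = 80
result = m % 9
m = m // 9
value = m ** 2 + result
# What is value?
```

Answer: 72

Derivation:
Trace (tracking value):
m = 80  # -> m = 80
result = m % 9  # -> result = 8
m = m // 9  # -> m = 8
value = m ** 2 + result  # -> value = 72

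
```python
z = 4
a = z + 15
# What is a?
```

Answer: 19

Derivation:
Trace (tracking a):
z = 4  # -> z = 4
a = z + 15  # -> a = 19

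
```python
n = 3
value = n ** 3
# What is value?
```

Trace (tracking value):
n = 3  # -> n = 3
value = n ** 3  # -> value = 27

Answer: 27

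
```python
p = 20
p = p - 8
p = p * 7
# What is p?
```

Trace (tracking p):
p = 20  # -> p = 20
p = p - 8  # -> p = 12
p = p * 7  # -> p = 84

Answer: 84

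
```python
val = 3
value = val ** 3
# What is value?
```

Answer: 27

Derivation:
Trace (tracking value):
val = 3  # -> val = 3
value = val ** 3  # -> value = 27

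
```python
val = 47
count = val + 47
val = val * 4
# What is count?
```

Trace (tracking count):
val = 47  # -> val = 47
count = val + 47  # -> count = 94
val = val * 4  # -> val = 188

Answer: 94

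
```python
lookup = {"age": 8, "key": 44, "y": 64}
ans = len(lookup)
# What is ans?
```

Trace (tracking ans):
lookup = {'age': 8, 'key': 44, 'y': 64}  # -> lookup = {'age': 8, 'key': 44, 'y': 64}
ans = len(lookup)  # -> ans = 3

Answer: 3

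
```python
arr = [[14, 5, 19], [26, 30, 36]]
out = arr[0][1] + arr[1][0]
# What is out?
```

Trace (tracking out):
arr = [[14, 5, 19], [26, 30, 36]]  # -> arr = [[14, 5, 19], [26, 30, 36]]
out = arr[0][1] + arr[1][0]  # -> out = 31

Answer: 31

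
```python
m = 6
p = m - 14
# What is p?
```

Answer: -8

Derivation:
Trace (tracking p):
m = 6  # -> m = 6
p = m - 14  # -> p = -8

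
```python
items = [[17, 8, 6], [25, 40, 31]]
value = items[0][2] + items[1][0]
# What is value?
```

Answer: 31

Derivation:
Trace (tracking value):
items = [[17, 8, 6], [25, 40, 31]]  # -> items = [[17, 8, 6], [25, 40, 31]]
value = items[0][2] + items[1][0]  # -> value = 31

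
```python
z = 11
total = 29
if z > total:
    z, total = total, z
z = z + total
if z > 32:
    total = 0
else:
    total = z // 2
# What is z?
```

Answer: 40

Derivation:
Trace (tracking z):
z = 11  # -> z = 11
total = 29  # -> total = 29
if z > total:  # condition is False
z = z + total  # -> z = 40
if z > 32:  # condition is True
    total = 0  # -> total = 0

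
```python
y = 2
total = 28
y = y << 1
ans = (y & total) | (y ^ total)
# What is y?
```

Trace (tracking y):
y = 2  # -> y = 2
total = 28  # -> total = 28
y = y << 1  # -> y = 4
ans = y & total | y ^ total  # -> ans = 28

Answer: 4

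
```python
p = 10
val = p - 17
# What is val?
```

Trace (tracking val):
p = 10  # -> p = 10
val = p - 17  # -> val = -7

Answer: -7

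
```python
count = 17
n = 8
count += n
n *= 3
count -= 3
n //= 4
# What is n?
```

Answer: 6

Derivation:
Trace (tracking n):
count = 17  # -> count = 17
n = 8  # -> n = 8
count += n  # -> count = 25
n *= 3  # -> n = 24
count -= 3  # -> count = 22
n //= 4  # -> n = 6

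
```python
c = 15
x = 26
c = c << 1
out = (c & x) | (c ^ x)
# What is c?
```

Trace (tracking c):
c = 15  # -> c = 15
x = 26  # -> x = 26
c = c << 1  # -> c = 30
out = c & x | c ^ x  # -> out = 30

Answer: 30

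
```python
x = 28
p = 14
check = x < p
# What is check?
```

Trace (tracking check):
x = 28  # -> x = 28
p = 14  # -> p = 14
check = x < p  # -> check = False

Answer: False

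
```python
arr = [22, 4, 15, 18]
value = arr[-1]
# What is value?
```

Trace (tracking value):
arr = [22, 4, 15, 18]  # -> arr = [22, 4, 15, 18]
value = arr[-1]  # -> value = 18

Answer: 18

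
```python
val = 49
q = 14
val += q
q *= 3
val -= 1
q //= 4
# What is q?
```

Answer: 10

Derivation:
Trace (tracking q):
val = 49  # -> val = 49
q = 14  # -> q = 14
val += q  # -> val = 63
q *= 3  # -> q = 42
val -= 1  # -> val = 62
q //= 4  # -> q = 10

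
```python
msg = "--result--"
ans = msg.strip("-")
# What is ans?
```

Trace (tracking ans):
msg = '--result--'  # -> msg = '--result--'
ans = msg.strip('-')  # -> ans = 'result'

Answer: 'result'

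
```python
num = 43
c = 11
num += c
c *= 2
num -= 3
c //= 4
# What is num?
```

Answer: 51

Derivation:
Trace (tracking num):
num = 43  # -> num = 43
c = 11  # -> c = 11
num += c  # -> num = 54
c *= 2  # -> c = 22
num -= 3  # -> num = 51
c //= 4  # -> c = 5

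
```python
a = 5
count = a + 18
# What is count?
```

Answer: 23

Derivation:
Trace (tracking count):
a = 5  # -> a = 5
count = a + 18  # -> count = 23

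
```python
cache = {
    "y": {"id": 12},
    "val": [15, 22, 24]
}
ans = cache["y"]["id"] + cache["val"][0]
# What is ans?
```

Answer: 27

Derivation:
Trace (tracking ans):
cache = {'y': {'id': 12}, 'val': [15, 22, 24]}  # -> cache = {'y': {'id': 12}, 'val': [15, 22, 24]}
ans = cache['y']['id'] + cache['val'][0]  # -> ans = 27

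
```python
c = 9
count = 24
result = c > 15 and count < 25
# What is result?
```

Answer: False

Derivation:
Trace (tracking result):
c = 9  # -> c = 9
count = 24  # -> count = 24
result = c > 15 and count < 25  # -> result = False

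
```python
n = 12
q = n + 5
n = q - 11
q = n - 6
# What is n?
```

Answer: 6

Derivation:
Trace (tracking n):
n = 12  # -> n = 12
q = n + 5  # -> q = 17
n = q - 11  # -> n = 6
q = n - 6  # -> q = 0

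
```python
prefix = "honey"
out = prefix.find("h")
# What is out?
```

Trace (tracking out):
prefix = 'honey'  # -> prefix = 'honey'
out = prefix.find('h')  # -> out = 0

Answer: 0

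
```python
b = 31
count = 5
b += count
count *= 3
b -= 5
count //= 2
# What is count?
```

Trace (tracking count):
b = 31  # -> b = 31
count = 5  # -> count = 5
b += count  # -> b = 36
count *= 3  # -> count = 15
b -= 5  # -> b = 31
count //= 2  # -> count = 7

Answer: 7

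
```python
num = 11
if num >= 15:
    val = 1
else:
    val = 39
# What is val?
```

Answer: 39

Derivation:
Trace (tracking val):
num = 11  # -> num = 11
if num >= 15:  # condition is False
else:
    val = 39  # -> val = 39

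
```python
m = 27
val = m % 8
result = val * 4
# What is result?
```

Answer: 12

Derivation:
Trace (tracking result):
m = 27  # -> m = 27
val = m % 8  # -> val = 3
result = val * 4  # -> result = 12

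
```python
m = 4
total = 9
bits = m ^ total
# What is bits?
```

Answer: 13

Derivation:
Trace (tracking bits):
m = 4  # -> m = 4
total = 9  # -> total = 9
bits = m ^ total  # -> bits = 13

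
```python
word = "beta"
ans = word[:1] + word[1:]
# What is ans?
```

Answer: 'beta'

Derivation:
Trace (tracking ans):
word = 'beta'  # -> word = 'beta'
ans = word[:1] + word[1:]  # -> ans = 'beta'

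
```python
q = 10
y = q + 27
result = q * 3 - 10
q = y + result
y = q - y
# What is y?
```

Trace (tracking y):
q = 10  # -> q = 10
y = q + 27  # -> y = 37
result = q * 3 - 10  # -> result = 20
q = y + result  # -> q = 57
y = q - y  # -> y = 20

Answer: 20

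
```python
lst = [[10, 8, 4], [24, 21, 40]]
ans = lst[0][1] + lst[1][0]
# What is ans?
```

Trace (tracking ans):
lst = [[10, 8, 4], [24, 21, 40]]  # -> lst = [[10, 8, 4], [24, 21, 40]]
ans = lst[0][1] + lst[1][0]  # -> ans = 32

Answer: 32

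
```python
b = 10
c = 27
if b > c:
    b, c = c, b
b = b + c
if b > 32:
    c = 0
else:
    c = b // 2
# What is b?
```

Trace (tracking b):
b = 10  # -> b = 10
c = 27  # -> c = 27
if b > c:  # condition is False
b = b + c  # -> b = 37
if b > 32:  # condition is True
    c = 0  # -> c = 0

Answer: 37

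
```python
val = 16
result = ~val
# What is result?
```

Trace (tracking result):
val = 16  # -> val = 16
result = ~val  # -> result = -17

Answer: -17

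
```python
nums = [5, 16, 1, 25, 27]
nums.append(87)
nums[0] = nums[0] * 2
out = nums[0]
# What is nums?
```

Answer: [10, 16, 1, 25, 27, 87]

Derivation:
Trace (tracking nums):
nums = [5, 16, 1, 25, 27]  # -> nums = [5, 16, 1, 25, 27]
nums.append(87)  # -> nums = [5, 16, 1, 25, 27, 87]
nums[0] = nums[0] * 2  # -> nums = [10, 16, 1, 25, 27, 87]
out = nums[0]  # -> out = 10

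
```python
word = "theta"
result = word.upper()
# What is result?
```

Answer: 'THETA'

Derivation:
Trace (tracking result):
word = 'theta'  # -> word = 'theta'
result = word.upper()  # -> result = 'THETA'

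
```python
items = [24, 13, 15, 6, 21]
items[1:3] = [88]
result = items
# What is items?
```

Answer: [24, 88, 6, 21]

Derivation:
Trace (tracking items):
items = [24, 13, 15, 6, 21]  # -> items = [24, 13, 15, 6, 21]
items[1:3] = [88]  # -> items = [24, 88, 6, 21]
result = items  # -> result = [24, 88, 6, 21]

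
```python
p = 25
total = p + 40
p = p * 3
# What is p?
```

Trace (tracking p):
p = 25  # -> p = 25
total = p + 40  # -> total = 65
p = p * 3  # -> p = 75

Answer: 75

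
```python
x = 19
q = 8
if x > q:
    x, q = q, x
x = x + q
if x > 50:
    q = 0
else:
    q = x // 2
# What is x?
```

Trace (tracking x):
x = 19  # -> x = 19
q = 8  # -> q = 8
if x > q:  # condition is True
    x, q = (q, x)  # -> x = 8, q = 19
x = x + q  # -> x = 27
if x > 50:  # condition is False
else:
    q = x // 2  # -> q = 13

Answer: 27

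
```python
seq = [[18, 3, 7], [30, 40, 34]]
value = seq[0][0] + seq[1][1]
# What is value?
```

Answer: 58

Derivation:
Trace (tracking value):
seq = [[18, 3, 7], [30, 40, 34]]  # -> seq = [[18, 3, 7], [30, 40, 34]]
value = seq[0][0] + seq[1][1]  # -> value = 58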